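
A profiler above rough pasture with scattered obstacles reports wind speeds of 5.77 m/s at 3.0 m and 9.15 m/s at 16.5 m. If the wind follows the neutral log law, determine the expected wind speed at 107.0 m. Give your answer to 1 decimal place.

12.9 m/s

Log law: V ∝ ln(z/z₀). From the pair, with r = V₁/V₂ = 0.63060,
ln z₀ = (ln z₁ − r·ln z₂)/(1 − r) = (1.0986 − 0.63060×2.8034)/0.36940 = -1.8116 → z₀ = 0.1634 m
V₃ = V₁ · ln(z₃/z₀)/ln(z₁/z₀) = 5.77 × 6.4844/2.9102 = 12.8566 m/s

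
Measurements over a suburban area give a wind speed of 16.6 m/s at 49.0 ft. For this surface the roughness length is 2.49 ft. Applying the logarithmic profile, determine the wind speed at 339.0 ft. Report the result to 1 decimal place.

Log law: V(z) ∝ ln(z/z₀), so V₂/V₁ = ln(z₂/z₀) / ln(z₁/z₀).
ln(339.0/2.49) = 4.9137, ln(49.0/2.49) = 2.9795
V₂ = 16.6 × 4.9137/2.9795 = 16.6 × 1.6492 = 27.3760 m/s

27.4 m/s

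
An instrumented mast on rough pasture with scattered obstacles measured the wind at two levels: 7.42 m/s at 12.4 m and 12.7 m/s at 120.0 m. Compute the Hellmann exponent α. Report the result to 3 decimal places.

α ≈ 0.237

Power law: V₂/V₁ = (z₂/z₁)^α ⇒ α = ln(V₂/V₁) / ln(z₂/z₁)
α = ln(12.7/7.42) / ln(120.0/12.4) = ln(1.7116) / ln(9.6774)
  = 0.53742 / 2.26980 = 0.23677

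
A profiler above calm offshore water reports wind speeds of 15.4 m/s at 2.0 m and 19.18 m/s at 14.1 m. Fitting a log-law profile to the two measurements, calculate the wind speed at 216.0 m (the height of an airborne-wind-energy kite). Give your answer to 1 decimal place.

24.5 m/s

Log law: V ∝ ln(z/z₀). From the pair, with r = V₁/V₂ = 0.80292,
ln z₀ = (ln z₁ − r·ln z₂)/(1 − r) = (0.6931 − 0.80292×2.6462)/0.19708 = -7.2636 → z₀ = 0.0007006 m
V₃ = V₁ · ln(z₃/z₀)/ln(z₁/z₀) = 15.4 × 12.6389/7.9568 = 24.4621 m/s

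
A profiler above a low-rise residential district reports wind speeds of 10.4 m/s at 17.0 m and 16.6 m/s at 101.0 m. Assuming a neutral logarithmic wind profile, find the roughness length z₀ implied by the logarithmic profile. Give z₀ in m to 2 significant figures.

z₀ ≈ 0.86 m

Log law: V(z) ∝ ln(z/z₀). With r = V₁/V₂ = 10.4/16.6 = 0.62651,
r · ln(z₂/z₀) = ln(z₁/z₀) ⇒ ln z₀ = (ln z₁ − r·ln z₂)/(1 − r)
ln z₀ = (2.83321 − 0.62651×4.61512) / 0.37349 = -0.1558
z₀ = exp(-0.1558) = 0.8557 m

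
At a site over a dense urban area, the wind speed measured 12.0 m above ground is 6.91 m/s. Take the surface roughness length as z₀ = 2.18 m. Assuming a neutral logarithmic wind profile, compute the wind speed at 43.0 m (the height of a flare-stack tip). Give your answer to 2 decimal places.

Log law: V(z) ∝ ln(z/z₀), so V₂/V₁ = ln(z₂/z₀) / ln(z₁/z₀).
ln(43.0/2.18) = 2.9819, ln(12.0/2.18) = 1.7056
V₂ = 6.91 × 2.9819/1.7056 = 6.91 × 1.7483 = 12.0808 m/s

12.08 m/s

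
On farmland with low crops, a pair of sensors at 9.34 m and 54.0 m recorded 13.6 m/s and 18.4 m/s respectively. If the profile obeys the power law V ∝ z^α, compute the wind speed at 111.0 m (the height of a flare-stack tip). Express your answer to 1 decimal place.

First find α: α = ln(V₂/V₁)/ln(z₂/z₁) = ln(18.4/13.6)/ln(54.0/9.34) = 0.30228/1.75468 = 0.1723
Extrapolate from 54.0 m to 111.0 m: V₃ = 18.4 × (111.0/54.0)^0.1723 = 18.4 × 1.1322 = 20.8318 m/s

20.8 m/s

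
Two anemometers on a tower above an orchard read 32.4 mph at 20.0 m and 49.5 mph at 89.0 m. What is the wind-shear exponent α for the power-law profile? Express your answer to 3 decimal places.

Power law: V₂/V₁ = (z₂/z₁)^α ⇒ α = ln(V₂/V₁) / ln(z₂/z₁)
α = ln(49.5/32.4) / ln(89.0/20.0) = ln(1.5278) / ln(4.4500)
  = 0.42381 / 1.49290 = 0.28389

α ≈ 0.284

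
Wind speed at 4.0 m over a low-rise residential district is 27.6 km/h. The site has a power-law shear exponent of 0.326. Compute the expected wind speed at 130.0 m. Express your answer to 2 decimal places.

Power-law profile: V₂ = V₁ · (z₂/z₁)^α
V₂ = 27.6 × (130.0/4.0)^0.326 = 27.6 × (32.5000)^0.326
    = 27.6 × 3.1108 = 85.8585 km/h

85.86 km/h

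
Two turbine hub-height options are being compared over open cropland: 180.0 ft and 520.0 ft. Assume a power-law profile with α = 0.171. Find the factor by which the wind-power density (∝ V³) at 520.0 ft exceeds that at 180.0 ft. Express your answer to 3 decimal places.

Speed ratio: V_B/V_A = (z_B/z_A)^α = (520.0/180.0)^0.171 = (2.8889)^0.171 = 1.19891
Power-density ratio: P_B/P_A = (V_B/V_A)³ = (1.19891)³ = 1.72328

1.723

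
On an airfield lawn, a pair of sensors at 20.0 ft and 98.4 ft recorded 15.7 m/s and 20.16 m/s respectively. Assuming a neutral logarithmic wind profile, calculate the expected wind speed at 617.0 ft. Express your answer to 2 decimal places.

25.30 m/s

Log law: V ∝ ln(z/z₀). From the pair, with r = V₁/V₂ = 0.77877,
ln z₀ = (ln z₁ − r·ln z₂)/(1 − r) = (2.9957 − 0.77877×4.5890)/0.22123 = -2.6130 → z₀ = 0.07331 ft
V₃ = V₁ · ln(z₃/z₀)/ln(z₁/z₀) = 15.7 × 9.0379/5.6087 = 25.2989 m/s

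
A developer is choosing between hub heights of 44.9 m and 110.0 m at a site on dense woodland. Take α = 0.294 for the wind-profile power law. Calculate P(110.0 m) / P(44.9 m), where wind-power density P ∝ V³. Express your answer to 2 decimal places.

2.20

Speed ratio: V_B/V_A = (z_B/z_A)^α = (110.0/44.9)^0.294 = (2.4499)^0.294 = 1.30139
Power-density ratio: P_B/P_A = (V_B/V_A)³ = (1.30139)³ = 2.20408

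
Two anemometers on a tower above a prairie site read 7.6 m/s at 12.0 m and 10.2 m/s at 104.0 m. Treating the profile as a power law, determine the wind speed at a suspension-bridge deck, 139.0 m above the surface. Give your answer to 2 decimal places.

First find α: α = ln(V₂/V₁)/ln(z₂/z₁) = ln(10.2/7.6)/ln(104.0/12.0) = 0.29424/2.15948 = 0.1363
Extrapolate from 104.0 m to 139.0 m: V₃ = 10.2 × (139.0/104.0)^0.1363 = 10.2 × 1.0403 = 10.6112 m/s

10.61 m/s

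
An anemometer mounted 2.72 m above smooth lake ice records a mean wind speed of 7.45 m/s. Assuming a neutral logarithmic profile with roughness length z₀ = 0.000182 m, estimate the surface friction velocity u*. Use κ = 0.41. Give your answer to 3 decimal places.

Log law: V(z) = (u*/κ) · ln(z/z₀) ⇒ u* = κ · V / ln(z/z₀)
u* = 0.41 × 7.45 / ln(2.72/0.000182) = 0.41 × 7.45 / 9.6121
   = 3.0545 / 9.6121 = 0.3178 m/s

u* ≈ 0.318 m/s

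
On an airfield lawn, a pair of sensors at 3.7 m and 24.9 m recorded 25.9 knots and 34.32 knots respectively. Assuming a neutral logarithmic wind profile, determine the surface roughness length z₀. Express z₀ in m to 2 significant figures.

z₀ ≈ 0.011 m

Log law: V(z) ∝ ln(z/z₀). With r = V₁/V₂ = 25.9/34.32 = 0.75466,
r · ln(z₂/z₀) = ln(z₁/z₀) ⇒ ln z₀ = (ln z₁ − r·ln z₂)/(1 − r)
ln z₀ = (1.30833 − 0.75466×3.21487) / 0.24534 = -4.5562
z₀ = exp(-4.5562) = 0.01050 m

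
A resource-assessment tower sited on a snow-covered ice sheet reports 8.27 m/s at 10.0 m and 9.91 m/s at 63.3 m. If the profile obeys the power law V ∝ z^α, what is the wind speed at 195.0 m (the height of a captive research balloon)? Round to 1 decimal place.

11.1 m/s

First find α: α = ln(V₂/V₁)/ln(z₂/z₁) = ln(9.91/8.27)/ln(63.3/10.0) = 0.18091/1.84530 = 0.0980
Extrapolate from 63.3 m to 195.0 m: V₃ = 9.91 × (195.0/63.3)^0.0980 = 9.91 × 1.1166 = 11.0657 m/s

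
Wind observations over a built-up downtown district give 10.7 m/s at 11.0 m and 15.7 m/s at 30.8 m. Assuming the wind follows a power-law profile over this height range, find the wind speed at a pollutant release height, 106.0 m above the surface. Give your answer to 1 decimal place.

First find α: α = ln(V₂/V₁)/ln(z₂/z₁) = ln(15.7/10.7)/ln(30.8/11.0) = 0.38342/1.02962 = 0.3724
Extrapolate from 30.8 m to 106.0 m: V₃ = 15.7 × (106.0/30.8)^0.3724 = 15.7 × 1.5845 = 24.8760 m/s

24.9 m/s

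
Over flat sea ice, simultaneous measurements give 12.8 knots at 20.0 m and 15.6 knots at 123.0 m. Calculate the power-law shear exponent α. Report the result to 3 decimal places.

α ≈ 0.109

Power law: V₂/V₁ = (z₂/z₁)^α ⇒ α = ln(V₂/V₁) / ln(z₂/z₁)
α = ln(15.6/12.8) / ln(123.0/20.0) = ln(1.2188) / ln(6.1500)
  = 0.19783 / 1.81645 = 0.10891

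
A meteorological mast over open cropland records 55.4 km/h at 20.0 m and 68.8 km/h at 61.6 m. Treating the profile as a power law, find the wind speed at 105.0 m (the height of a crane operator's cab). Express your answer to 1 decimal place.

76.2 km/h

First find α: α = ln(V₂/V₁)/ln(z₂/z₁) = ln(68.8/55.4)/ln(61.6/20.0) = 0.21662/1.12493 = 0.1926
Extrapolate from 61.6 m to 105.0 m: V₃ = 68.8 × (105.0/61.6)^0.1926 = 68.8 × 1.1082 = 76.2410 km/h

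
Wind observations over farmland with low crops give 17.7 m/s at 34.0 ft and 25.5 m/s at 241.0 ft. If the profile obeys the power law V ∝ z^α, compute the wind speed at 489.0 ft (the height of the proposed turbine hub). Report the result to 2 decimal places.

29.10 m/s

First find α: α = ln(V₂/V₁)/ln(z₂/z₁) = ln(25.5/17.7)/ln(241.0/34.0) = 0.36511/1.95844 = 0.1864
Extrapolate from 241.0 ft to 489.0 ft: V₃ = 25.5 × (489.0/241.0)^0.1864 = 25.5 × 1.1410 = 29.0957 m/s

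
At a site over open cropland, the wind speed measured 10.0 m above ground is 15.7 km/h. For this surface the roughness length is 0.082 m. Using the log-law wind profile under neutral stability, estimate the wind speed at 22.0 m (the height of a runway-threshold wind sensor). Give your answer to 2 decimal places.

18.28 km/h

Log law: V(z) ∝ ln(z/z₀), so V₂/V₁ = ln(z₂/z₀) / ln(z₁/z₀).
ln(22.0/0.082) = 5.5921, ln(10.0/0.082) = 4.8036
V₂ = 15.7 × 5.5921/4.8036 = 15.7 × 1.1641 = 18.2770 km/h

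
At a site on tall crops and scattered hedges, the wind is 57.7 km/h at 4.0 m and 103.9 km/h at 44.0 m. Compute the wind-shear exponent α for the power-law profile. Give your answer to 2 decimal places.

α ≈ 0.25

Power law: V₂/V₁ = (z₂/z₁)^α ⇒ α = ln(V₂/V₁) / ln(z₂/z₁)
α = ln(103.9/57.7) / ln(44.0/4.0) = ln(1.8007) / ln(11.0000)
  = 0.58817 / 2.39790 = 0.24529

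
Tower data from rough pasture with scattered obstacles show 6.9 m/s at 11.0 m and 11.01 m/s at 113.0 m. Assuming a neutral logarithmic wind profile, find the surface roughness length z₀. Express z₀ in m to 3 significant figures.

Log law: V(z) ∝ ln(z/z₀). With r = V₁/V₂ = 6.9/11.01 = 0.62670,
r · ln(z₂/z₀) = ln(z₁/z₀) ⇒ ln z₀ = (ln z₁ − r·ln z₂)/(1 − r)
ln z₀ = (2.39790 − 0.62670×4.72739) / 0.37330 = -1.5129
z₀ = exp(-1.5129) = 0.2203 m

z₀ ≈ 0.220 m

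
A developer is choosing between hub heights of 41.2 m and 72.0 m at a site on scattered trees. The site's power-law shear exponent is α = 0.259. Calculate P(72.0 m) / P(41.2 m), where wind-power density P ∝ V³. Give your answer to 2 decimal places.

1.54

Speed ratio: V_B/V_A = (z_B/z_A)^α = (72.0/41.2)^0.259 = (1.7476)^0.259 = 1.15556
Power-density ratio: P_B/P_A = (V_B/V_A)³ = (1.15556)³ = 1.54302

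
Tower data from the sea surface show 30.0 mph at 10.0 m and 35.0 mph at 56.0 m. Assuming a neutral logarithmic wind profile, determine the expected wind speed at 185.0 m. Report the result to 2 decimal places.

Log law: V ∝ ln(z/z₀). From the pair, with r = V₁/V₂ = 0.85714,
ln z₀ = (ln z₁ − r·ln z₂)/(1 − r) = (2.3026 − 0.85714×4.0254)/0.14286 = -8.0340 → z₀ = 0.0003242 m
V₃ = V₁ · ln(z₃/z₀)/ln(z₁/z₀) = 30.0 × 13.2544/10.3366 = 38.4683 mph

38.47 mph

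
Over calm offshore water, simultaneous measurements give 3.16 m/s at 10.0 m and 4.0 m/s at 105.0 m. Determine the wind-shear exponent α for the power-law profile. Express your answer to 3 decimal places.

α ≈ 0.100

Power law: V₂/V₁ = (z₂/z₁)^α ⇒ α = ln(V₂/V₁) / ln(z₂/z₁)
α = ln(4.0/3.16) / ln(105.0/10.0) = ln(1.2658) / ln(10.5000)
  = 0.23572 / 2.35138 = 0.10025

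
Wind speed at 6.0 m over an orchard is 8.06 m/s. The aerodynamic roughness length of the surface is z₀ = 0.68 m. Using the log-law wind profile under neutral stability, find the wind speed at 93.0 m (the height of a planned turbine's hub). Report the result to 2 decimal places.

18.21 m/s

Log law: V(z) ∝ ln(z/z₀), so V₂/V₁ = ln(z₂/z₀) / ln(z₁/z₀).
ln(93.0/0.68) = 4.9183, ln(6.0/0.68) = 2.1774
V₂ = 8.06 × 4.9183/2.1774 = 8.06 × 2.2588 = 18.2056 m/s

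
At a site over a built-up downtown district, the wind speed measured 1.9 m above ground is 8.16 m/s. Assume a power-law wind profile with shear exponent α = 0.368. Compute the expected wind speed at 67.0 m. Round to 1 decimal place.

30.3 m/s

Power-law profile: V₂ = V₁ · (z₂/z₁)^α
V₂ = 8.16 × (67.0/1.9)^0.368 = 8.16 × (35.2632)^0.368
    = 8.16 × 3.7103 = 30.2764 m/s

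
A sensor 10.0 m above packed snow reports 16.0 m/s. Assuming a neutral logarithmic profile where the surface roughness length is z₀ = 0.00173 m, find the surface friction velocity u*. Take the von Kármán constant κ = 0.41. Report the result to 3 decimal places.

u* ≈ 0.757 m/s

Log law: V(z) = (u*/κ) · ln(z/z₀) ⇒ u* = κ · V / ln(z/z₀)
u* = 0.41 × 16.0 / ln(10.0/0.00173) = 0.41 × 16.0 / 8.6622
   = 6.5600 / 8.6622 = 0.7573 m/s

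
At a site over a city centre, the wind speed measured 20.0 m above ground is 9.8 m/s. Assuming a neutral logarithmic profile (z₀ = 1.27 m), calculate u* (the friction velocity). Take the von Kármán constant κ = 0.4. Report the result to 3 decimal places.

Log law: V(z) = (u*/κ) · ln(z/z₀) ⇒ u* = κ · V / ln(z/z₀)
u* = 0.4 × 9.8 / ln(20.0/1.27) = 0.4 × 9.8 / 2.7567
   = 3.9200 / 2.7567 = 1.4220 m/s

u* ≈ 1.422 m/s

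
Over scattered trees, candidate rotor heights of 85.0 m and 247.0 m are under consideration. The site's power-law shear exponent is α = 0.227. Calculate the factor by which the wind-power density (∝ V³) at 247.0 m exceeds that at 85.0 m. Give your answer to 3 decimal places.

Speed ratio: V_B/V_A = (z_B/z_A)^α = (247.0/85.0)^0.227 = (2.9059)^0.227 = 1.27398
Power-density ratio: P_B/P_A = (V_B/V_A)³ = (1.27398)³ = 2.06772

2.068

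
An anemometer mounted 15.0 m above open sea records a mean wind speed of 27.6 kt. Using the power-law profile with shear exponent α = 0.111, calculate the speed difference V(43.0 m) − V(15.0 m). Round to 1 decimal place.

3.4 kt

Power law: V₂ = V₁ · (z₂/z₁)^α = 27.6 × (2.8667)^0.111 = 31.0226 kt
ΔV = 31.0226 − 27.6 = 3.4226 kt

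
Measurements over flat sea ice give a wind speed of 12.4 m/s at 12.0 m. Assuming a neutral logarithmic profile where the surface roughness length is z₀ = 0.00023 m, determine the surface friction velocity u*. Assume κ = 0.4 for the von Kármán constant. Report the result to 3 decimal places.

u* ≈ 0.457 m/s

Log law: V(z) = (u*/κ) · ln(z/z₀) ⇒ u* = κ · V / ln(z/z₀)
u* = 0.4 × 12.4 / ln(12.0/0.00023) = 0.4 × 12.4 / 10.8623
   = 4.9600 / 10.8623 = 0.4566 m/s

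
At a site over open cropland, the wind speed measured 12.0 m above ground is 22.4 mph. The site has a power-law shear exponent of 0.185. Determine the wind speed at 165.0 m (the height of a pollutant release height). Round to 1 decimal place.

Power-law profile: V₂ = V₁ · (z₂/z₁)^α
V₂ = 22.4 × (165.0/12.0)^0.185 = 22.4 × (13.7500)^0.185
    = 22.4 × 1.6240 = 36.3776 mph

36.4 mph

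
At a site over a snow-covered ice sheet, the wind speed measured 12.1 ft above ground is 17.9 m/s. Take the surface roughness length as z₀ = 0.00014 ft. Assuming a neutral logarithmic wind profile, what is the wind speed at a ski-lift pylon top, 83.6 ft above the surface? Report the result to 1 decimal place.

Log law: V(z) ∝ ln(z/z₀), so V₂/V₁ = ln(z₂/z₀) / ln(z₁/z₀).
ln(83.6/0.00014) = 13.2999, ln(12.1/0.00014) = 11.3671
V₂ = 17.9 × 13.2999/11.3671 = 17.9 × 1.1700 = 20.9437 m/s

20.9 m/s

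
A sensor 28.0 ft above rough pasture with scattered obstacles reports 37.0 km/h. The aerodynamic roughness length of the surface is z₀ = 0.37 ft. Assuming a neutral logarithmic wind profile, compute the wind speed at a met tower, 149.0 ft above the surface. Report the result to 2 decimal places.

Log law: V(z) ∝ ln(z/z₀), so V₂/V₁ = ln(z₂/z₀) / ln(z₁/z₀).
ln(149.0/0.37) = 5.9982, ln(28.0/0.37) = 4.3265
V₂ = 37.0 × 5.9982/4.3265 = 37.0 × 1.3864 = 51.2968 km/h

51.30 km/h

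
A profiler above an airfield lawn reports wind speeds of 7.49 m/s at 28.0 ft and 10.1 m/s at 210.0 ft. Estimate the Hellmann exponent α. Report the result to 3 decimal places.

α ≈ 0.148

Power law: V₂/V₁ = (z₂/z₁)^α ⇒ α = ln(V₂/V₁) / ln(z₂/z₁)
α = ln(10.1/7.49) / ln(210.0/28.0) = ln(1.3485) / ln(7.5000)
  = 0.29897 / 2.01490 = 0.14838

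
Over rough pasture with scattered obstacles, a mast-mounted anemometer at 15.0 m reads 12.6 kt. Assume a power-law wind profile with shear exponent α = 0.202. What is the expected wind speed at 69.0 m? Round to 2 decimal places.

Power-law profile: V₂ = V₁ · (z₂/z₁)^α
V₂ = 12.6 × (69.0/15.0)^0.202 = 12.6 × (4.6000)^0.202
    = 12.6 × 1.3611 = 17.1493 kt

17.15 kt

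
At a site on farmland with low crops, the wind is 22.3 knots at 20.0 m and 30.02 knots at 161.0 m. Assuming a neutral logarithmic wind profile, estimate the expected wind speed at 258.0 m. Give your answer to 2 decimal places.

Log law: V ∝ ln(z/z₀). From the pair, with r = V₁/V₂ = 0.74284,
ln z₀ = (ln z₁ − r·ln z₂)/(1 − r) = (2.9957 − 0.74284×5.0814)/0.25716 = -3.0289 → z₀ = 0.04837 m
V₃ = V₁ · ln(z₃/z₀)/ln(z₁/z₀) = 22.3 × 8.5819/6.0247 = 31.7654 knots

31.77 knots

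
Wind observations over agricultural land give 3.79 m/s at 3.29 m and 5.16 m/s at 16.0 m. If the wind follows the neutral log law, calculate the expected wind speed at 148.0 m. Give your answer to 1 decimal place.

Log law: V ∝ ln(z/z₀). From the pair, with r = V₁/V₂ = 0.73450,
ln z₀ = (ln z₁ − r·ln z₂)/(1 − r) = (1.1909 − 0.73450×2.7726)/0.26550 = -3.1848 → z₀ = 0.04139 m
V₃ = V₁ · ln(z₃/z₀)/ln(z₁/z₀) = 3.79 × 8.1820/4.3757 = 7.0869 m/s

7.1 m/s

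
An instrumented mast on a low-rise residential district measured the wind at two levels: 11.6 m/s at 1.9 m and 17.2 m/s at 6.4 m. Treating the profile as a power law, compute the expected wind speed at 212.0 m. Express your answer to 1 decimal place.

53.5 m/s

First find α: α = ln(V₂/V₁)/ln(z₂/z₁) = ln(17.2/11.6)/ln(6.4/1.9) = 0.39390/1.21444 = 0.3243
Extrapolate from 6.4 m to 212.0 m: V₃ = 17.2 × (212.0/6.4)^0.3243 = 17.2 × 3.1122 = 53.5291 m/s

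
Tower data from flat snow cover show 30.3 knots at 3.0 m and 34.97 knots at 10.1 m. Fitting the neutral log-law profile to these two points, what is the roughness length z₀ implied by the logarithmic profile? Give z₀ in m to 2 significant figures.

z₀ ≈ 0.0011 m

Log law: V(z) ∝ ln(z/z₀). With r = V₁/V₂ = 30.3/34.97 = 0.86646,
r · ln(z₂/z₀) = ln(z₁/z₀) ⇒ ln z₀ = (ln z₁ − r·ln z₂)/(1 − r)
ln z₀ = (1.09861 − 0.86646×2.31254) / 0.13354 = -6.7776
z₀ = exp(-6.7776) = 0.001139 m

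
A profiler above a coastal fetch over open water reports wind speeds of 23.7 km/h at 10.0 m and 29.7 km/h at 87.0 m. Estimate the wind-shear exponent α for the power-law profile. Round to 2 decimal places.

α ≈ 0.10

Power law: V₂/V₁ = (z₂/z₁)^α ⇒ α = ln(V₂/V₁) / ln(z₂/z₁)
α = ln(29.7/23.7) / ln(87.0/10.0) = ln(1.2532) / ln(8.7000)
  = 0.22567 / 2.16332 = 0.10432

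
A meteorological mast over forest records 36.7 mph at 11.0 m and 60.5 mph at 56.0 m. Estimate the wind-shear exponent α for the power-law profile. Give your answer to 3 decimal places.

α ≈ 0.307

Power law: V₂/V₁ = (z₂/z₁)^α ⇒ α = ln(V₂/V₁) / ln(z₂/z₁)
α = ln(60.5/36.7) / ln(56.0/11.0) = ln(1.6485) / ln(5.0909)
  = 0.49987 / 1.62746 = 0.30715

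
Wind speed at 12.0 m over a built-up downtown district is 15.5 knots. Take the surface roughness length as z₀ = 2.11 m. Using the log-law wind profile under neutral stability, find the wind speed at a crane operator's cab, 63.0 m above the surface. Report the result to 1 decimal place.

30.3 knots

Log law: V(z) ∝ ln(z/z₀), so V₂/V₁ = ln(z₂/z₀) / ln(z₁/z₀).
ln(63.0/2.11) = 3.3964, ln(12.0/2.11) = 1.7382
V₂ = 15.5 × 3.3964/1.7382 = 15.5 × 1.9540 = 30.2867 knots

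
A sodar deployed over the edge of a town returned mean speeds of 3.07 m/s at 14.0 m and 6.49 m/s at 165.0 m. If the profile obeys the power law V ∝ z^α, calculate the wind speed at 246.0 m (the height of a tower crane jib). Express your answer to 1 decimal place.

First find α: α = ln(V₂/V₁)/ln(z₂/z₁) = ln(6.49/3.07)/ln(165.0/14.0) = 0.74858/2.46689 = 0.3035
Extrapolate from 165.0 m to 246.0 m: V₃ = 6.49 × (246.0/165.0)^0.3035 = 6.49 × 1.1288 = 7.3262 m/s

7.3 m/s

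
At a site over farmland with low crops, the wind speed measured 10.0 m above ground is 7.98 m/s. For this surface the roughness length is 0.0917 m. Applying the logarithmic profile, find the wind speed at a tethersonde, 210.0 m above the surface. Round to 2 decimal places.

13.16 m/s

Log law: V(z) ∝ ln(z/z₀), so V₂/V₁ = ln(z₂/z₀) / ln(z₁/z₀).
ln(210.0/0.0917) = 7.7363, ln(10.0/0.0917) = 4.6918
V₂ = 7.98 × 7.7363/4.6918 = 7.98 × 1.6489 = 13.1582 m/s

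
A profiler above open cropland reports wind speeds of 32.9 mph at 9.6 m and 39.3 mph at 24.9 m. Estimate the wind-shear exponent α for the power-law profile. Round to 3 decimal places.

α ≈ 0.186

Power law: V₂/V₁ = (z₂/z₁)^α ⇒ α = ln(V₂/V₁) / ln(z₂/z₁)
α = ln(39.3/32.9) / ln(24.9/9.6) = ln(1.1945) / ln(2.5938)
  = 0.17775 / 0.95310 = 0.18650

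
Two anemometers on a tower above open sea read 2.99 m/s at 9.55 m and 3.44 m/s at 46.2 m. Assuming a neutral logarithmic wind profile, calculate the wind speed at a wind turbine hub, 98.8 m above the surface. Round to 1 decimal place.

3.7 m/s

Log law: V ∝ ln(z/z₀). From the pair, with r = V₁/V₂ = 0.86919,
ln z₀ = (ln z₁ − r·ln z₂)/(1 − r) = (2.2565 − 0.86919×3.8330)/0.13081 = -8.2180 → z₀ = 0.0002697 m
V₃ = V₁ · ln(z₃/z₀)/ln(z₁/z₀) = 2.99 × 12.8111/10.4746 = 3.6570 m/s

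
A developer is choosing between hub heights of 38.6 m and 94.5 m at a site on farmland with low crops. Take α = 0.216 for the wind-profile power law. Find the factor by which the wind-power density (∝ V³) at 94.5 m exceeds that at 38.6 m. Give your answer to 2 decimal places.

Speed ratio: V_B/V_A = (z_B/z_A)^α = (94.5/38.6)^0.216 = (2.4482)^0.216 = 1.21336
Power-density ratio: P_B/P_A = (V_B/V_A)³ = (1.21336)³ = 1.78637

1.79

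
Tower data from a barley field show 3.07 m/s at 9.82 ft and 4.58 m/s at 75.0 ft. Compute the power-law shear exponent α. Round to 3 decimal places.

α ≈ 0.197

Power law: V₂/V₁ = (z₂/z₁)^α ⇒ α = ln(V₂/V₁) / ln(z₂/z₁)
α = ln(4.58/3.07) / ln(75.0/9.82) = ln(1.4919) / ln(7.6375)
  = 0.40002 / 2.03307 = 0.19676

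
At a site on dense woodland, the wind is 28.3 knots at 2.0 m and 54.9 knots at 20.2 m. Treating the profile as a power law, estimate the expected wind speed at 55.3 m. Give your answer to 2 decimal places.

First find α: α = ln(V₂/V₁)/ln(z₂/z₁) = ln(54.9/28.3)/ln(20.2/2.0) = 0.66265/2.31254 = 0.2865
Extrapolate from 20.2 m to 55.3 m: V₃ = 54.9 × (55.3/20.2)^0.2865 = 54.9 × 1.3345 = 73.2657 knots

73.27 knots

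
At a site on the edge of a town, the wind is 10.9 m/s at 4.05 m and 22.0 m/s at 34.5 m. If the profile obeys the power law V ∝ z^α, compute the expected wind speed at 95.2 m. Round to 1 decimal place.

First find α: α = ln(V₂/V₁)/ln(z₂/z₁) = ln(22.0/10.9)/ln(34.5/4.05) = 0.70228/2.14224 = 0.3278
Extrapolate from 34.5 m to 95.2 m: V₃ = 22.0 × (95.2/34.5)^0.3278 = 22.0 × 1.3948 = 30.6855 m/s

30.7 m/s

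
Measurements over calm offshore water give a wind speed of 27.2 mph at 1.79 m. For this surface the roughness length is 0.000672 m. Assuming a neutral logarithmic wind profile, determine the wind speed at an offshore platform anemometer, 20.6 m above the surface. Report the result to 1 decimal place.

Log law: V(z) ∝ ln(z/z₀), so V₂/V₁ = ln(z₂/z₀) / ln(z₁/z₀).
ln(20.6/0.000672) = 10.3305, ln(1.79/0.000672) = 7.8875
V₂ = 27.2 × 10.3305/7.8875 = 27.2 × 1.3097 = 35.6250 mph

35.6 mph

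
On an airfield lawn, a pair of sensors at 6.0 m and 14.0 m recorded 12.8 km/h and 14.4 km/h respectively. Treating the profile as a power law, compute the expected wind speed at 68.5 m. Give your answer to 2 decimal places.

First find α: α = ln(V₂/V₁)/ln(z₂/z₁) = ln(14.4/12.8)/ln(14.0/6.0) = 0.11778/0.84730 = 0.1390
Extrapolate from 14.0 m to 68.5 m: V₃ = 14.4 × (68.5/14.0)^0.1390 = 14.4 × 1.2470 = 17.9564 km/h

17.96 km/h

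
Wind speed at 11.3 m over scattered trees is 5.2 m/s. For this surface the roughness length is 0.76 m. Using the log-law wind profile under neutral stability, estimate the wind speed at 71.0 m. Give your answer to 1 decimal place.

8.7 m/s

Log law: V(z) ∝ ln(z/z₀), so V₂/V₁ = ln(z₂/z₀) / ln(z₁/z₀).
ln(71.0/0.76) = 4.5371, ln(11.3/0.76) = 2.6992
V₂ = 5.2 × 4.5371/2.6992 = 5.2 × 1.6809 = 8.7406 m/s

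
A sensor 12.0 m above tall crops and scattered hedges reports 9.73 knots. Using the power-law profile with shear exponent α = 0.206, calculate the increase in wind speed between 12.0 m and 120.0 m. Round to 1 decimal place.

5.9 knots

Power law: V₂ = V₁ · (z₂/z₁)^α = 9.73 × (10.0000)^0.206 = 15.6355 knots
ΔV = 15.6355 − 9.73 = 5.9055 knots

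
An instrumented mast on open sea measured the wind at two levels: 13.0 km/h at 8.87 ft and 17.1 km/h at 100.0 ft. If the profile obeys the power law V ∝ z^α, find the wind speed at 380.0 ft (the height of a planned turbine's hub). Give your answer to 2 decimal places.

19.89 km/h

First find α: α = ln(V₂/V₁)/ln(z₂/z₁) = ln(17.1/13.0)/ln(100.0/8.87) = 0.27413/2.42250 = 0.1132
Extrapolate from 100.0 ft to 380.0 ft: V₃ = 17.1 × (380.0/100.0)^0.1132 = 17.1 × 1.1631 = 19.8886 km/h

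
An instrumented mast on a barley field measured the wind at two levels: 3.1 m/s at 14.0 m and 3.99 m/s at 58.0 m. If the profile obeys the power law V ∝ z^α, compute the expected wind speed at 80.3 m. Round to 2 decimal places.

4.23 m/s

First find α: α = ln(V₂/V₁)/ln(z₂/z₁) = ln(3.99/3.1)/ln(58.0/14.0) = 0.25239/1.42139 = 0.1776
Extrapolate from 58.0 m to 80.3 m: V₃ = 3.99 × (80.3/58.0)^0.1776 = 3.99 × 1.0595 = 4.2273 m/s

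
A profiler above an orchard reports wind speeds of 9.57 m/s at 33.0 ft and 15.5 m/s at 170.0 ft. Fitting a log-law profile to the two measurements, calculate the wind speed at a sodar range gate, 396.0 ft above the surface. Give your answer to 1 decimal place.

Log law: V ∝ ln(z/z₀). From the pair, with r = V₁/V₂ = 0.61742,
ln z₀ = (ln z₁ − r·ln z₂)/(1 − r) = (3.4965 − 0.61742×5.1358)/0.38258 = 0.8510 → z₀ = 2.342 ft
V₃ = V₁ · ln(z₃/z₀)/ln(z₁/z₀) = 9.57 × 5.1304/2.6455 = 18.5589 m/s

18.6 m/s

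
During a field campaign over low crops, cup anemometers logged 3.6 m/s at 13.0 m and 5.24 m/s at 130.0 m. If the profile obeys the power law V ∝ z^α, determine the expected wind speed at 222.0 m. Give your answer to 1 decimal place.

5.7 m/s

First find α: α = ln(V₂/V₁)/ln(z₂/z₁) = ln(5.24/3.6)/ln(130.0/13.0) = 0.37539/2.30259 = 0.1630
Extrapolate from 130.0 m to 222.0 m: V₃ = 5.24 × (222.0/130.0)^0.1630 = 5.24 × 1.0912 = 5.7177 m/s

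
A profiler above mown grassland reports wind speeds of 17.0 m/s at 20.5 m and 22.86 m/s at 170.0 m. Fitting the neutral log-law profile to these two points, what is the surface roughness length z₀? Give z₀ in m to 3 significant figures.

Log law: V(z) ∝ ln(z/z₀). With r = V₁/V₂ = 17.0/22.86 = 0.74366,
r · ln(z₂/z₀) = ln(z₁/z₀) ⇒ ln z₀ = (ln z₁ − r·ln z₂)/(1 − r)
ln z₀ = (3.02042 − 0.74366×5.13580) / 0.25634 = -3.1163
z₀ = exp(-3.1163) = 0.04432 m

z₀ ≈ 0.0443 m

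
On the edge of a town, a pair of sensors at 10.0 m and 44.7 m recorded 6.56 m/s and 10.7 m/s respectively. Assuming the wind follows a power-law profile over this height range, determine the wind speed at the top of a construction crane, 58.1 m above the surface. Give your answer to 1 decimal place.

First find α: α = ln(V₂/V₁)/ln(z₂/z₁) = ln(10.7/6.56)/ln(44.7/10.0) = 0.48925/1.49739 = 0.3267
Extrapolate from 44.7 m to 58.1 m: V₃ = 10.7 × (58.1/44.7)^0.3267 = 10.7 × 1.0894 = 11.6571 m/s

11.7 m/s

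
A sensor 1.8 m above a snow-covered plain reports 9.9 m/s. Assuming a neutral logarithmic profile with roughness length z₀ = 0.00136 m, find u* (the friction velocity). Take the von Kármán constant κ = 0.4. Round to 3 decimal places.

Log law: V(z) = (u*/κ) · ln(z/z₀) ⇒ u* = κ · V / ln(z/z₀)
u* = 0.4 × 9.9 / ln(1.8/0.00136) = 0.4 × 9.9 / 7.1881
   = 3.9600 / 7.1881 = 0.5509 m/s

u* ≈ 0.551 m/s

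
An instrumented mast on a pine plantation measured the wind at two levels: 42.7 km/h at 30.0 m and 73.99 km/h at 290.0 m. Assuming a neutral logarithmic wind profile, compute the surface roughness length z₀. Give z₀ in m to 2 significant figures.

z₀ ≈ 1.4 m

Log law: V(z) ∝ ln(z/z₀). With r = V₁/V₂ = 42.7/73.99 = 0.57711,
r · ln(z₂/z₀) = ln(z₁/z₀) ⇒ ln z₀ = (ln z₁ − r·ln z₂)/(1 − r)
ln z₀ = (3.40120 − 0.57711×5.66988) / 0.42289 = 0.3052
z₀ = exp(0.3052) = 1.357 m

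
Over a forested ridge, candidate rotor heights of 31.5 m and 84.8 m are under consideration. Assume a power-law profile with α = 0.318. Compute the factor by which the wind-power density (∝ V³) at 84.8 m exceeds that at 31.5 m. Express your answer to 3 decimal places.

2.572

Speed ratio: V_B/V_A = (z_B/z_A)^α = (84.8/31.5)^0.318 = (2.6921)^0.318 = 1.37015
Power-density ratio: P_B/P_A = (V_B/V_A)³ = (1.37015)³ = 2.57218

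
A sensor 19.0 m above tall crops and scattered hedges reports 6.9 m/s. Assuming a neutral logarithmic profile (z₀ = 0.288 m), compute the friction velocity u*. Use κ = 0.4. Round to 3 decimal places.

u* ≈ 0.659 m/s

Log law: V(z) = (u*/κ) · ln(z/z₀) ⇒ u* = κ · V / ln(z/z₀)
u* = 0.4 × 6.9 / ln(19.0/0.288) = 0.4 × 6.9 / 4.1892
   = 2.7600 / 4.1892 = 0.6588 m/s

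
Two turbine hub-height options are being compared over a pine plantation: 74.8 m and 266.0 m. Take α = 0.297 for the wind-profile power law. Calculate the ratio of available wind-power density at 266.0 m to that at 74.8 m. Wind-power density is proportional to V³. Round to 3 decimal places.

Speed ratio: V_B/V_A = (z_B/z_A)^α = (266.0/74.8)^0.297 = (3.5561)^0.297 = 1.45761
Power-density ratio: P_B/P_A = (V_B/V_A)³ = (1.45761)³ = 3.09687

3.097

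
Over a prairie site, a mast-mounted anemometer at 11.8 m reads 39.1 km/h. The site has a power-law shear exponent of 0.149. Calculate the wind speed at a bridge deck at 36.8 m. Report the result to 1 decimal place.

Power-law profile: V₂ = V₁ · (z₂/z₁)^α
V₂ = 39.1 × (36.8/11.8)^0.149 = 39.1 × (3.1186)^0.149
    = 39.1 × 1.1847 = 46.3210 km/h

46.3 km/h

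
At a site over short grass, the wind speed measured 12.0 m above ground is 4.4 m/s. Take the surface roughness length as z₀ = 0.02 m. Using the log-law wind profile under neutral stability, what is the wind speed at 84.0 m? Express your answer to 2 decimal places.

5.74 m/s

Log law: V(z) ∝ ln(z/z₀), so V₂/V₁ = ln(z₂/z₀) / ln(z₁/z₀).
ln(84.0/0.02) = 8.3428, ln(12.0/0.02) = 6.3969
V₂ = 4.4 × 8.3428/6.3969 = 4.4 × 1.3042 = 5.7385 m/s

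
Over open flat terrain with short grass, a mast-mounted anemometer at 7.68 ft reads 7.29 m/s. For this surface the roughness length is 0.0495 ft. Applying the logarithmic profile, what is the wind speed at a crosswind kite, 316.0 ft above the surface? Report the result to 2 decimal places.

Log law: V(z) ∝ ln(z/z₀), so V₂/V₁ = ln(z₂/z₀) / ln(z₁/z₀).
ln(316.0/0.0495) = 8.7615, ln(7.68/0.0495) = 5.0444
V₂ = 7.29 × 8.7615/5.0444 = 7.29 × 1.7369 = 12.6619 m/s

12.66 m/s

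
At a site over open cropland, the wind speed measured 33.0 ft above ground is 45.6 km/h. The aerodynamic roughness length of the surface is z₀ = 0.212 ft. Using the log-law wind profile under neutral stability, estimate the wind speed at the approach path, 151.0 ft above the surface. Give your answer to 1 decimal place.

59.3 km/h

Log law: V(z) ∝ ln(z/z₀), so V₂/V₁ = ln(z₂/z₀) / ln(z₁/z₀).
ln(151.0/0.212) = 6.5684, ln(33.0/0.212) = 5.0477
V₂ = 45.6 × 6.5684/5.0477 = 45.6 × 1.3013 = 59.3384 km/h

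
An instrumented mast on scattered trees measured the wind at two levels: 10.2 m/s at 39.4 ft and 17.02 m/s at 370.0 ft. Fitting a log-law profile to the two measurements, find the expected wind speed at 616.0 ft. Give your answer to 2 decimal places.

18.57 m/s

Log law: V ∝ ln(z/z₀). From the pair, with r = V₁/V₂ = 0.59929,
ln z₀ = (ln z₁ − r·ln z₂)/(1 − r) = (3.6738 − 0.59929×5.9135)/0.40071 = 0.3240 → z₀ = 1.383 ft
V₃ = V₁ · ln(z₃/z₀)/ln(z₁/z₀) = 10.2 × 6.0992/3.3498 = 18.5722 m/s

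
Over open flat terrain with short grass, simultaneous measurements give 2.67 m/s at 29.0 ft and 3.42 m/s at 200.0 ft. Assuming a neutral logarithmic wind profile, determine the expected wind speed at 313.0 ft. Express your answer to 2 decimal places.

Log law: V ∝ ln(z/z₀). From the pair, with r = V₁/V₂ = 0.78070,
ln z₀ = (ln z₁ − r·ln z₂)/(1 − r) = (3.3673 − 0.78070×5.2983)/0.21930 = -3.5071 → z₀ = 0.02998 ft
V₃ = V₁ · ln(z₃/z₀)/ln(z₁/z₀) = 2.67 × 9.2533/6.8744 = 3.5940 m/s

3.59 m/s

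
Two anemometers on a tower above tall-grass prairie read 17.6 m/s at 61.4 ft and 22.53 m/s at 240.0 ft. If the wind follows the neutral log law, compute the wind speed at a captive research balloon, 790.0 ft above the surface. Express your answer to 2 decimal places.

Log law: V ∝ ln(z/z₀). From the pair, with r = V₁/V₂ = 0.78118,
ln z₀ = (ln z₁ − r·ln z₂)/(1 − r) = (4.1174 − 0.78118×5.4806)/0.21882 = -0.7493 → z₀ = 0.4727 ft
V₃ = V₁ · ln(z₃/z₀)/ln(z₁/z₀) = 17.6 × 7.4213/4.8667 = 26.8386 m/s

26.84 m/s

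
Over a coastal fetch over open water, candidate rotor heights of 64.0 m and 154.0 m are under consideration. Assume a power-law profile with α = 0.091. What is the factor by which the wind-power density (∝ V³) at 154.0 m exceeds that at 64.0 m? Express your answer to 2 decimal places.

Speed ratio: V_B/V_A = (z_B/z_A)^α = (154.0/64.0)^0.091 = (2.4062)^0.091 = 1.08318
Power-density ratio: P_B/P_A = (V_B/V_A)³ = (1.08318)³ = 1.27088

1.27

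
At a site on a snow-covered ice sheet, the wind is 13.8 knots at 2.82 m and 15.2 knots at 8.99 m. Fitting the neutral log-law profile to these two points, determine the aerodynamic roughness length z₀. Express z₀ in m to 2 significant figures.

Log law: V(z) ∝ ln(z/z₀). With r = V₁/V₂ = 13.8/15.2 = 0.90789,
r · ln(z₂/z₀) = ln(z₁/z₀) ⇒ ln z₀ = (ln z₁ − r·ln z₂)/(1 − r)
ln z₀ = (1.03674 − 0.90789×2.19611) / 0.09211 = -10.3914
z₀ = exp(-10.3914) = 0.00003070 m

z₀ ≈ 0.000031 m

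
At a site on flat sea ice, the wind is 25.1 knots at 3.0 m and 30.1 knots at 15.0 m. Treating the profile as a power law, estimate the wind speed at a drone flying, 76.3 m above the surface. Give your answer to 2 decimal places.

First find α: α = ln(V₂/V₁)/ln(z₂/z₁) = ln(30.1/25.1)/ln(15.0/3.0) = 0.18166/1.60944 = 0.1129
Extrapolate from 15.0 m to 76.3 m: V₃ = 30.1 × (76.3/15.0)^0.1129 = 30.1 × 1.2015 = 36.1661 knots

36.17 knots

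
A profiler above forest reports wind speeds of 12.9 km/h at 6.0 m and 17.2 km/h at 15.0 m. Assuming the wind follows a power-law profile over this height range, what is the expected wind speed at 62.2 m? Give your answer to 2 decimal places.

First find α: α = ln(V₂/V₁)/ln(z₂/z₁) = ln(17.2/12.9)/ln(15.0/6.0) = 0.28768/0.91629 = 0.3140
Extrapolate from 15.0 m to 62.2 m: V₃ = 17.2 × (62.2/15.0)^0.3140 = 17.2 × 1.5629 = 26.8821 km/h

26.88 km/h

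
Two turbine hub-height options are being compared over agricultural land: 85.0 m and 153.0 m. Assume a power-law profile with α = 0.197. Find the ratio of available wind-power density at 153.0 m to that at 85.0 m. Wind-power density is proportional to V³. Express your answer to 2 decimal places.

1.42

Speed ratio: V_B/V_A = (z_B/z_A)^α = (153.0/85.0)^0.197 = (1.8000)^0.197 = 1.12276
Power-density ratio: P_B/P_A = (V_B/V_A)³ = (1.12276)³ = 1.41536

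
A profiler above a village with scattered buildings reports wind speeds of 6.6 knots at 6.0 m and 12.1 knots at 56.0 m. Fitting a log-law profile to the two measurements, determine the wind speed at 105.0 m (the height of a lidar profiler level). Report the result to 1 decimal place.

Log law: V ∝ ln(z/z₀). From the pair, with r = V₁/V₂ = 0.54545,
ln z₀ = (ln z₁ − r·ln z₂)/(1 − r) = (1.7918 − 0.54545×4.0254)/0.45455 = -0.8886 → z₀ = 0.4113 m
V₃ = V₁ · ln(z₃/z₀)/ln(z₁/z₀) = 6.6 × 5.5425/2.6803 = 13.6479 knots

13.6 knots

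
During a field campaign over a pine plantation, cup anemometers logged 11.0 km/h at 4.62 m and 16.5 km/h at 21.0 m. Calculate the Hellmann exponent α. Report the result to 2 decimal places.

α ≈ 0.27

Power law: V₂/V₁ = (z₂/z₁)^α ⇒ α = ln(V₂/V₁) / ln(z₂/z₁)
α = ln(16.5/11.0) / ln(21.0/4.62) = ln(1.5000) / ln(4.5455)
  = 0.40547 / 1.51413 = 0.26779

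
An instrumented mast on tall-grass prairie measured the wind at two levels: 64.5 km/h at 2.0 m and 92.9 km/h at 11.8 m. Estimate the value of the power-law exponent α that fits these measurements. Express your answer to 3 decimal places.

Power law: V₂/V₁ = (z₂/z₁)^α ⇒ α = ln(V₂/V₁) / ln(z₂/z₁)
α = ln(92.9/64.5) / ln(11.8/2.0) = ln(1.4403) / ln(5.9000)
  = 0.36486 / 1.77495 = 0.20556

α ≈ 0.206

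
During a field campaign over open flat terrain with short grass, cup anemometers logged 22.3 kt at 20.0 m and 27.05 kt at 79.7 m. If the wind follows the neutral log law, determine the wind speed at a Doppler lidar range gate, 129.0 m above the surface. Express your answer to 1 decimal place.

Log law: V ∝ ln(z/z₀). From the pair, with r = V₁/V₂ = 0.82440,
ln z₀ = (ln z₁ − r·ln z₂)/(1 − r) = (2.9957 − 0.82440×4.3783)/0.17560 = -3.4949 → z₀ = 0.03035 m
V₃ = V₁ · ln(z₃/z₀)/ln(z₁/z₀) = 22.3 × 8.3547/6.4906 = 28.7044 kt

28.7 kt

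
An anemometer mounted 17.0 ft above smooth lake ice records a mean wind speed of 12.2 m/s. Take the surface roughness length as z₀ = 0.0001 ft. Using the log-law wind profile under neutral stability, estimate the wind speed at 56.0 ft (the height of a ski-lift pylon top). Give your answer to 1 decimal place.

13.4 m/s

Log law: V(z) ∝ ln(z/z₀), so V₂/V₁ = ln(z₂/z₀) / ln(z₁/z₀).
ln(56.0/0.0001) = 13.2357, ln(17.0/0.0001) = 12.0436
V₂ = 12.2 × 13.2357/12.0436 = 12.2 × 1.0990 = 13.4076 m/s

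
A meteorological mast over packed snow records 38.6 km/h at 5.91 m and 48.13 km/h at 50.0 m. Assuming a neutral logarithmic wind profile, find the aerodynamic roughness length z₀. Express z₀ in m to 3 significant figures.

z₀ ≈ 0.00104 m

Log law: V(z) ∝ ln(z/z₀). With r = V₁/V₂ = 38.6/48.13 = 0.80199,
r · ln(z₂/z₀) = ln(z₁/z₀) ⇒ ln z₀ = (ln z₁ − r·ln z₂)/(1 − r)
ln z₀ = (1.77665 − 0.80199×3.91202) / 0.19801 = -6.8724
z₀ = exp(-6.8724) = 0.001036 m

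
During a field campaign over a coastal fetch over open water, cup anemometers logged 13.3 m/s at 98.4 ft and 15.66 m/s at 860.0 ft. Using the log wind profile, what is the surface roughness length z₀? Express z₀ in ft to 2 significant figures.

z₀ ≈ 0.00049 ft

Log law: V(z) ∝ ln(z/z₀). With r = V₁/V₂ = 13.3/15.66 = 0.84930,
r · ln(z₂/z₀) = ln(z₁/z₀) ⇒ ln z₀ = (ln z₁ − r·ln z₂)/(1 − r)
ln z₀ = (4.58904 − 0.84930×6.75693) / 0.15070 = -7.6283
z₀ = exp(-7.6283) = 0.0004865 ft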